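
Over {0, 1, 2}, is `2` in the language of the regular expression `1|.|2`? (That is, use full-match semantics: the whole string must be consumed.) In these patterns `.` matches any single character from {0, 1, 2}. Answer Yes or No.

Yes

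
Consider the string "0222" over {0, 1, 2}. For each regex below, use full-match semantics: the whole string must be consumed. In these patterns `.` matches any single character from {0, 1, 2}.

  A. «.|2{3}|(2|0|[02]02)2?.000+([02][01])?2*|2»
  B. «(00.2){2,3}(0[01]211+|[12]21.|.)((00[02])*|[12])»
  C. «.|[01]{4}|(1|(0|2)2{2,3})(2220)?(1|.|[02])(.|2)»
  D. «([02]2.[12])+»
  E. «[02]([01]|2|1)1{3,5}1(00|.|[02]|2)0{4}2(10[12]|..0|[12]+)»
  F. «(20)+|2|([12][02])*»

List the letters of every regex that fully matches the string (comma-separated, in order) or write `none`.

A → no match
B → no match — must start with "00"
C → no match
D → match
E → no match
F → no match

D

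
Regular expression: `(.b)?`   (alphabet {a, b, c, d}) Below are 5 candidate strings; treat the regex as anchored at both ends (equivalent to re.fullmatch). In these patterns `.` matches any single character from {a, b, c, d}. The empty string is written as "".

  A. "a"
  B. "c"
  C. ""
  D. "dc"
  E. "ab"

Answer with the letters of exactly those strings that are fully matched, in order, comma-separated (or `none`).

C, E

A → no match
B → no match
C → match
D → no match
E → match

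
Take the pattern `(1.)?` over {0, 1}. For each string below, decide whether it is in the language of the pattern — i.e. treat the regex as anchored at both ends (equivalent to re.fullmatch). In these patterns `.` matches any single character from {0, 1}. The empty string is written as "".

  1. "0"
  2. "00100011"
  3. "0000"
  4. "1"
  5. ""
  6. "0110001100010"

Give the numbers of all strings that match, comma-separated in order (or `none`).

5

1. "0" → no match
2. "00100011" → no match
3. "0000" → no match
4. "1" → no match
5. "" → match
6 → no match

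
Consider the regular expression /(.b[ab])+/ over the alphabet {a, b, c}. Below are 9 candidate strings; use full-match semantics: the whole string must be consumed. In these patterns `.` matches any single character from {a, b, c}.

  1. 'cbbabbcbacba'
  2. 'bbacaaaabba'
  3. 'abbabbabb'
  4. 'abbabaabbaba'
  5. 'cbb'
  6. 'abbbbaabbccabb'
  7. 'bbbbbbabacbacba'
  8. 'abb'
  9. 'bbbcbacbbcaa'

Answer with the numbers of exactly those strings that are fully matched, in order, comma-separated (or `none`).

1. 'cbbabbcbacba' → match
2. 'bbacaaaabba' → no match
3. 'abbabbabb' → match
4. 'abbabaabbaba' → match
5. 'cbb' → match
6 → no match
7 → match
8. 'abb' → match
9. 'bbbcbacbbcaa' → no match

1, 3, 4, 5, 7, 8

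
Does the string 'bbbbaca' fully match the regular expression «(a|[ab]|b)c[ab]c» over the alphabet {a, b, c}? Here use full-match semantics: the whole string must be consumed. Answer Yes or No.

No

Every match must end with 'c', but 'bbbbaca' does not.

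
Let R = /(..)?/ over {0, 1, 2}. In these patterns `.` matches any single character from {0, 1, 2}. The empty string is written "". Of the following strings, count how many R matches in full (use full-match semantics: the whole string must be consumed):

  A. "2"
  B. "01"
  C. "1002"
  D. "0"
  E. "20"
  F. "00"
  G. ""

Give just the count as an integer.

4

A → no match
B → match
C → no match
D → no match
E → match
F → match
G → match
Total matched: 4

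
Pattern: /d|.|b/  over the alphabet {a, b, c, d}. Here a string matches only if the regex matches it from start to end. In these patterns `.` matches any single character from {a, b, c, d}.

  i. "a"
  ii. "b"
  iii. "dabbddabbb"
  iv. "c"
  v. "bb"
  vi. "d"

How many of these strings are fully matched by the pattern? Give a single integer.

i → match
ii → match
iii → no match
iv → match
v → no match
vi → match
Total matched: 4

4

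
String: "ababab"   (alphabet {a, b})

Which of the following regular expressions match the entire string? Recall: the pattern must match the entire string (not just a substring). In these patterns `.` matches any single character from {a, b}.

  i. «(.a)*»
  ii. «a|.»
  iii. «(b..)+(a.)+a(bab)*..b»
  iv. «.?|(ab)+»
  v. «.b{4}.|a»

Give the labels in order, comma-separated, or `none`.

i → no match
ii → no match
iii → no match — must start with "b"
iv → match
v → no match

iv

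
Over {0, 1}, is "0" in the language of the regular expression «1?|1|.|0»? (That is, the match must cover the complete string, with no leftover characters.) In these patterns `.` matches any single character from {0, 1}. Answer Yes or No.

Yes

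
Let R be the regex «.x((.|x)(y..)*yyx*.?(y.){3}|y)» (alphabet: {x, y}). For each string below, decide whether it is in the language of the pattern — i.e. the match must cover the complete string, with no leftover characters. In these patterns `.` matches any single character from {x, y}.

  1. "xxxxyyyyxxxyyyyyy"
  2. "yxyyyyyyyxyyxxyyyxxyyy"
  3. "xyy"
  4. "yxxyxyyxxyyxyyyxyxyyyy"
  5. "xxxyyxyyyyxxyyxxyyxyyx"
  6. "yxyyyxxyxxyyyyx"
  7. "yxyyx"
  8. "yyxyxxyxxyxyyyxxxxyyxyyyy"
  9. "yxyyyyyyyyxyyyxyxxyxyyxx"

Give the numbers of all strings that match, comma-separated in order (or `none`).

1 → no match
2 → no match
3 → no match
4 → no match
5 → no match
6 → no match
7 → no match
8 → no match
9 → no match

none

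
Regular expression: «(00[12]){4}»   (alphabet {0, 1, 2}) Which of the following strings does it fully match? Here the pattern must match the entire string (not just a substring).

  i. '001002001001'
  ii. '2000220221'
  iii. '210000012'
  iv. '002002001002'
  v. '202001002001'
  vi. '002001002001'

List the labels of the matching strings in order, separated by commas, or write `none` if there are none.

i, iv, vi

i → match
ii → no match — must start with '00'
iii → no match — must start with '00'
iv → match
v → no match — must start with '00'
vi → match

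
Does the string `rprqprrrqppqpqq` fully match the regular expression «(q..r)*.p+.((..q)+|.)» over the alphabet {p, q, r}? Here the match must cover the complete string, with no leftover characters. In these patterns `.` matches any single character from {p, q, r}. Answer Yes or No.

No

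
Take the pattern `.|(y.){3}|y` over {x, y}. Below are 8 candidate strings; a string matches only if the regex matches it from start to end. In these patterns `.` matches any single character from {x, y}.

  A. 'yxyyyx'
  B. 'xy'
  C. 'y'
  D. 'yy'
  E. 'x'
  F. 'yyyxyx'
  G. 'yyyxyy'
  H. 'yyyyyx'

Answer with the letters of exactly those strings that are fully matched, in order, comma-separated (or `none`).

A, C, E, F, G, H

A → match
B → no match
C → match
D → no match
E → match
F → match
G → match
H → match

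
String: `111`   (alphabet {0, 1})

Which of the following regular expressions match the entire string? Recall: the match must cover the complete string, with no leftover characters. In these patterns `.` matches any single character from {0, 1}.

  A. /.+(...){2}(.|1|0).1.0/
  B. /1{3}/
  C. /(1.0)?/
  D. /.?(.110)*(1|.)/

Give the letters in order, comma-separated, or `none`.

A → no match — must end with `0`
B → match
C → no match
D → no match

B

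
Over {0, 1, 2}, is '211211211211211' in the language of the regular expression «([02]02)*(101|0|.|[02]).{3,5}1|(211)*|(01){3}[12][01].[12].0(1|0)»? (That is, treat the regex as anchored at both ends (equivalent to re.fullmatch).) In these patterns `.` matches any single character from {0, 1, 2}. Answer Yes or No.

Yes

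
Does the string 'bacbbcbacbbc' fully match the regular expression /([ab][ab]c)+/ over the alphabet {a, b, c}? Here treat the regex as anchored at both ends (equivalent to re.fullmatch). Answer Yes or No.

Yes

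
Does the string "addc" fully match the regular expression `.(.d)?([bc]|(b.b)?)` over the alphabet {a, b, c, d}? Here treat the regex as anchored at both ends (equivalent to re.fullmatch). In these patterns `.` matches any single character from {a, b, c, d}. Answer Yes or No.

Yes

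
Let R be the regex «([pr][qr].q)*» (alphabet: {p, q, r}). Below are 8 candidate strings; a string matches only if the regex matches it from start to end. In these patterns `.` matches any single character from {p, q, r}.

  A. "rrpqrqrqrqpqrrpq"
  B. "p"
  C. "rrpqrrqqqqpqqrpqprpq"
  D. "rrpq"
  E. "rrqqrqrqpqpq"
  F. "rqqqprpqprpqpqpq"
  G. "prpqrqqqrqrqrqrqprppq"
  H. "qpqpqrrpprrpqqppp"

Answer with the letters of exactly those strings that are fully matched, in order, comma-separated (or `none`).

A, D, E, F

A → match
B. "p" → no match
C → no match
D. "rrpq" → match
E. "rrqqrqrqpqpq" → match
F → match
G → no match
H → no match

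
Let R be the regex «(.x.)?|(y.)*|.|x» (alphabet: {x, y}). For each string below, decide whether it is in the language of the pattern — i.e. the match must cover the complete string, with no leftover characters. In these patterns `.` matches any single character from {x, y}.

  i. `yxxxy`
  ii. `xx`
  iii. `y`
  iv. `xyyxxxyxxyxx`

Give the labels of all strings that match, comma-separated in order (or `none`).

iii

i → no match
ii → no match
iii → match
iv → no match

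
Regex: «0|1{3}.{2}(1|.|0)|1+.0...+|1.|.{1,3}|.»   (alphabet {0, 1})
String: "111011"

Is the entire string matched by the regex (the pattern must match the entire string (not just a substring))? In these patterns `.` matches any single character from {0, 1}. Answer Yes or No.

Yes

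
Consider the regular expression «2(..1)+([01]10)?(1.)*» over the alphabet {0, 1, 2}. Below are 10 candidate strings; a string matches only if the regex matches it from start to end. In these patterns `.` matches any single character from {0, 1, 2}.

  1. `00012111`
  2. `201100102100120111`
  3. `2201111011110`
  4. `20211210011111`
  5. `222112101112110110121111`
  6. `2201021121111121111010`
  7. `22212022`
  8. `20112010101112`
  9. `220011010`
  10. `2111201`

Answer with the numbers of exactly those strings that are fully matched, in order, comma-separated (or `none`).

1 → no match — must start with `2`
2 → match
3 → match
4 → match
5 → match
6 → match
7 → no match
8 → match
9 → no match
10 → match

2, 3, 4, 5, 6, 8, 10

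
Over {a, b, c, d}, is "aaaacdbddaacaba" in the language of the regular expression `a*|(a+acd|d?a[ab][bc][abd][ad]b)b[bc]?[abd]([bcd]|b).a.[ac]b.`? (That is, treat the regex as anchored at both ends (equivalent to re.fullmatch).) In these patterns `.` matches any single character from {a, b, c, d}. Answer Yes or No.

Yes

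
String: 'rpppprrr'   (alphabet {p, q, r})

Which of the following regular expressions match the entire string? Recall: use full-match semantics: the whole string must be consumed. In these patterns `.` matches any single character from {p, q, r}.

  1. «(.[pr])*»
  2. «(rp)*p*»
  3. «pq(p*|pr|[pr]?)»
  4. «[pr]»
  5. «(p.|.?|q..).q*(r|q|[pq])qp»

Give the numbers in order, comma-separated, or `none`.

1 → match
2 → no match
3 → no match — must start with 'pq'
4 → no match
5 → no match — must end with 'qp'

1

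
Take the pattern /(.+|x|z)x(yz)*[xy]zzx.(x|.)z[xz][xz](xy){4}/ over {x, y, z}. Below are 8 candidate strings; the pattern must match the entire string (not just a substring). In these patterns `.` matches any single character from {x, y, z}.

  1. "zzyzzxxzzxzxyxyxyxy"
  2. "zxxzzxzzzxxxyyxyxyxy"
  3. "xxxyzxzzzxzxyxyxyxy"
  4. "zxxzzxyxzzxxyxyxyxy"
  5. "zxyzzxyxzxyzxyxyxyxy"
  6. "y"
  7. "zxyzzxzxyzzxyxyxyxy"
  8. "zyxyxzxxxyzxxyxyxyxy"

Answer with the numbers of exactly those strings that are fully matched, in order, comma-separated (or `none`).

4

1 → no match
2 → no match
3 → no match
4 → match
5 → no match
6 → no match — must end with "xy"
7 → no match
8 → no match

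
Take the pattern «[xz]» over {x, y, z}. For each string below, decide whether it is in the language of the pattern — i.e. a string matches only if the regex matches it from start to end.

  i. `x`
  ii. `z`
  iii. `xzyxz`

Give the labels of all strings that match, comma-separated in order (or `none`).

i. `x` → match
ii. `z` → match
iii. `xzyxz` → no match

i, ii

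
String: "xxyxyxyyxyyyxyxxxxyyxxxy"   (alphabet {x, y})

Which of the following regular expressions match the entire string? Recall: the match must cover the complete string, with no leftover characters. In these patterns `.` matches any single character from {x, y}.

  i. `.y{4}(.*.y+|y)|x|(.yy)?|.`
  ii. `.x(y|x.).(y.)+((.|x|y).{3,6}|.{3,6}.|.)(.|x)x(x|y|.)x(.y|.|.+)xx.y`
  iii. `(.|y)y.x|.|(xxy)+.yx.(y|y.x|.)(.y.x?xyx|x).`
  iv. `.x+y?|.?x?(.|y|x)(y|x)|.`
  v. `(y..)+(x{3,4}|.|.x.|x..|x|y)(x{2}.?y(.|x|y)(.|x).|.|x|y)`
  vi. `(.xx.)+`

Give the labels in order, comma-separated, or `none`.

i → no match
ii → match
iii → no match
iv → no match
v → no match — must start with "y"
vi → no match

ii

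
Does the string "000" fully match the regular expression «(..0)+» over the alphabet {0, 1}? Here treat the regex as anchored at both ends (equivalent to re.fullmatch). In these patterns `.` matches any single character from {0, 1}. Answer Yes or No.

Yes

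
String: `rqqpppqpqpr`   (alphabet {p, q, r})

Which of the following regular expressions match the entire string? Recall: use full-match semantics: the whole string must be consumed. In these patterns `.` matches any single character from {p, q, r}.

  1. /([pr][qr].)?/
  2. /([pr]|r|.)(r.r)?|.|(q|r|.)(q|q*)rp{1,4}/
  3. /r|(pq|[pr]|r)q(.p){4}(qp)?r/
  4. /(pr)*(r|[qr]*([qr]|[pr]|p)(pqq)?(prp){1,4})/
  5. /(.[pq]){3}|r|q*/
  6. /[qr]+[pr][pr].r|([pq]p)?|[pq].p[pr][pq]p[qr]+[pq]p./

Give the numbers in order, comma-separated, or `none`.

1 → no match
2 → no match
3 → match
4 → no match
5 → no match
6 → no match

3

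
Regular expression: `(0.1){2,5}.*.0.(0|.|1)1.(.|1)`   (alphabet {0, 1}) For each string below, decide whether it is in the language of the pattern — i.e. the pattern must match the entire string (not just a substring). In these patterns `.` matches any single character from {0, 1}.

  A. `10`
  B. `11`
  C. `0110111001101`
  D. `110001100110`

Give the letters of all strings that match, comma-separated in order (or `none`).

A → no match — must start with `0`
B → no match — must start with `0`
C → match
D → no match — must start with `0`

C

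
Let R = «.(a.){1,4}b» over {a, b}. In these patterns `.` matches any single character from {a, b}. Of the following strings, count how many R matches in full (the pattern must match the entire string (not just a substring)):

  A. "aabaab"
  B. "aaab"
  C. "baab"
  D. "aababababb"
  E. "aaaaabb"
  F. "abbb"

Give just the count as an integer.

A → match
B → match
C → match
D → match
E → no match
F → no match
Total matched: 4

4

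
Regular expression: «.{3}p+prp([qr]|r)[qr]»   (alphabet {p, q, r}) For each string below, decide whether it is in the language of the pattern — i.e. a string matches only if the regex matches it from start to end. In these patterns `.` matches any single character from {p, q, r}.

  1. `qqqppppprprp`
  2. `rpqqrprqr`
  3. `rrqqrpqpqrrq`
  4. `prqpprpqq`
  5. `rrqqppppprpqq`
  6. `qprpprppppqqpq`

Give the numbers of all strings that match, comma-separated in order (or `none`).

1 → no match
2 → no match
3 → no match
4 → match
5 → no match
6 → no match

4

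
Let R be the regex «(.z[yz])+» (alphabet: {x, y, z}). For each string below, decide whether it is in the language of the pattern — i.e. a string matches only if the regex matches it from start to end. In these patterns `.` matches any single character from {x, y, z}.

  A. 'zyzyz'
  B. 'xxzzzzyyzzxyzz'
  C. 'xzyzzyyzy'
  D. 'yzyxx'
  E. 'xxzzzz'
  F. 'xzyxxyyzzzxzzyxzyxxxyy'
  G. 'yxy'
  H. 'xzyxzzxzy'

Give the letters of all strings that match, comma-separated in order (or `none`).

A → no match
B → no match
C → match
D → no match
E → no match
F → no match
G → no match
H → match

C, H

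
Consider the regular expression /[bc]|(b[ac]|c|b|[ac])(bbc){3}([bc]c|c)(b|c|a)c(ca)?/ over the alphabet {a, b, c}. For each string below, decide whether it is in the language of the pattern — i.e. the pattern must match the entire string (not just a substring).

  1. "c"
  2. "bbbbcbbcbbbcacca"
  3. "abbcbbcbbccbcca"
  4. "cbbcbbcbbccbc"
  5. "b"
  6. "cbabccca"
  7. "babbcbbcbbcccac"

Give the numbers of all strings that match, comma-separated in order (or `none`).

1 → match
2 → no match
3 → match
4 → match
5 → match
6 → no match
7 → match

1, 3, 4, 5, 7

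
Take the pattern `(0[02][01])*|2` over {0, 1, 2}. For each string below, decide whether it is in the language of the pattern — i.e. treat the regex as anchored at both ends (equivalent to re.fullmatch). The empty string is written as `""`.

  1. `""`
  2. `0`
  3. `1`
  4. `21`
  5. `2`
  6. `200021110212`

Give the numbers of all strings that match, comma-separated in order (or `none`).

1, 5

1 → match
2 → no match
3 → no match
4 → no match
5 → match
6 → no match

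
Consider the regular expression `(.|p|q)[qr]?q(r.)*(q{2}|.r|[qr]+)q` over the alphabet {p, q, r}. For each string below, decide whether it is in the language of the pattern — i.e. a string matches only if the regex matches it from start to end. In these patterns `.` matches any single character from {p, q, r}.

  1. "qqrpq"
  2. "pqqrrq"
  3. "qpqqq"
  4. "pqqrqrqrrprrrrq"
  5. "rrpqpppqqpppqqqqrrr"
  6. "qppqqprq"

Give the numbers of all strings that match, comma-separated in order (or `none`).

2

1 → no match
2 → match
3 → no match
4 → no match
5 → no match — must end with "q"
6 → no match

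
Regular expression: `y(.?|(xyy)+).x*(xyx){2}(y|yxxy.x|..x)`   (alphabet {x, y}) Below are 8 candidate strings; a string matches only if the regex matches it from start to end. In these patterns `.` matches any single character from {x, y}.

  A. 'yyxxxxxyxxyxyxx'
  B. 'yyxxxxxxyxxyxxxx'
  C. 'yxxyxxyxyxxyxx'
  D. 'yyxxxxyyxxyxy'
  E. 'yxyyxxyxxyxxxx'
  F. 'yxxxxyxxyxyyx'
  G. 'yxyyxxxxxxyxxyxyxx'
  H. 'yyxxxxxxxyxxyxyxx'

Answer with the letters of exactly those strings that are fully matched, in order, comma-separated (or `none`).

A, B, C, E, F, G, H

A → match
B → match
C → match
D → no match
E → match
F → match
G → match
H → match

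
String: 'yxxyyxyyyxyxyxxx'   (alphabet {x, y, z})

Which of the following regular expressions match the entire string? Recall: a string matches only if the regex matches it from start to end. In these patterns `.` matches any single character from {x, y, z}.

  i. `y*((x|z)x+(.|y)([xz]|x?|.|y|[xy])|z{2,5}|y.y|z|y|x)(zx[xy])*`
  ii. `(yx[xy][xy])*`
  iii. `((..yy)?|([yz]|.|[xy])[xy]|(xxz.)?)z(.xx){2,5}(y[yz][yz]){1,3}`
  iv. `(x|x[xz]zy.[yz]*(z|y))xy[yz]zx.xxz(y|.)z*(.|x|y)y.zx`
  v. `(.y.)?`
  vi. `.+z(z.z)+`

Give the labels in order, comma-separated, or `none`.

i → no match
ii → match
iii → no match
iv → no match — must start with 'x'
v → no match
vi → no match — must end with 'z'

ii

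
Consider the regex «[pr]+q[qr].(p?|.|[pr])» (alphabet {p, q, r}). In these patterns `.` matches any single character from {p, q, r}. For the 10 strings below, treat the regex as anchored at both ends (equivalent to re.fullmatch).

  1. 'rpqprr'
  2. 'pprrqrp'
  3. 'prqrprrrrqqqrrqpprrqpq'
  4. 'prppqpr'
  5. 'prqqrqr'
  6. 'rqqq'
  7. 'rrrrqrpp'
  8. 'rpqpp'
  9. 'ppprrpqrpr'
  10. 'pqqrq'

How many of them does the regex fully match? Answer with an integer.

1 → no match
2 → match
3 → no match
4 → no match
5 → no match
6 → match
7 → match
8 → no match
9 → match
10 → match
Total matched: 5

5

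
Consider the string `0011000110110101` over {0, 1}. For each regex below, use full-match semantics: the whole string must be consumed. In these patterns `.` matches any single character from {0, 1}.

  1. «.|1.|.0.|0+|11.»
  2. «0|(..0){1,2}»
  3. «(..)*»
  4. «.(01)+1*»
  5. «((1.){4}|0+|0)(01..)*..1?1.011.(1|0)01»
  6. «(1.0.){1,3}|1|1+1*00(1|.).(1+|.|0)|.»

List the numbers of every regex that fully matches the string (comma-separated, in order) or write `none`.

1 → no match
2 → no match — must end with `0`
3 → match
4 → no match
5 → match
6 → no match

3, 5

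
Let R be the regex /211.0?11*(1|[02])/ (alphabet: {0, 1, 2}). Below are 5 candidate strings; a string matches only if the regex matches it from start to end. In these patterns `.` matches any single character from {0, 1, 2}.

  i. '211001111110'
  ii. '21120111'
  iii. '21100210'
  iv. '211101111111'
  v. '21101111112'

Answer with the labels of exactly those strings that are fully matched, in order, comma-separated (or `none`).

i, ii, iv, v

i → match
ii → match
iii → no match
iv → match
v → match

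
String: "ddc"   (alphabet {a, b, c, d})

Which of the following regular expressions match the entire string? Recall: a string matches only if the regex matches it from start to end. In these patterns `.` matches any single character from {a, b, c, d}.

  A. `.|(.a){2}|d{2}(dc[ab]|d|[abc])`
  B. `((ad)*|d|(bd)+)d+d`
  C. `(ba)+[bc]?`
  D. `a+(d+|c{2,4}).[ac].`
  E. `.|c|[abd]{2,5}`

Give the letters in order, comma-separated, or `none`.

A

A → match
B → no match — must end with "dd"
C → no match — must start with "ba"
D → no match — must start with "a"
E → no match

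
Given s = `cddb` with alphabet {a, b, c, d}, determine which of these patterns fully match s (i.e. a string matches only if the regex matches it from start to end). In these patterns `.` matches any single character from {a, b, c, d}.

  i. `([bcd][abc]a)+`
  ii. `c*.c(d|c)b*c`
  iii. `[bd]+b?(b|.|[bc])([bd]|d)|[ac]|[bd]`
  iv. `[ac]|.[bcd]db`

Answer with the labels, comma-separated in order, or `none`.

iv

i → no match — must end with `a`
ii → no match — must end with `c`
iii → no match
iv → match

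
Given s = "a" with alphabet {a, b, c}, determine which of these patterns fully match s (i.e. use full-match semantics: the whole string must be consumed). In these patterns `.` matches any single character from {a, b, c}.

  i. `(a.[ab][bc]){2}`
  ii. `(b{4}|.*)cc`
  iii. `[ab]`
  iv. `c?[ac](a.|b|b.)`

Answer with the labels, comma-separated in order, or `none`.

iii

i → no match
ii → no match — must end with "cc"
iii → match
iv → no match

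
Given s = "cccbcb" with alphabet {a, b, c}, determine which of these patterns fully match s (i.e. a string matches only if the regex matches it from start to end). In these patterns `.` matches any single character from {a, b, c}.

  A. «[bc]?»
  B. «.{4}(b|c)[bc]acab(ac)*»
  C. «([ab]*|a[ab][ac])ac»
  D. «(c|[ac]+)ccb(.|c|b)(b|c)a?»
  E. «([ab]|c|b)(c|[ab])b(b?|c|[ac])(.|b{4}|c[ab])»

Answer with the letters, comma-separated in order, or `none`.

D

A → no match
B → no match
C → no match — must end with "ac"
D → match
E → no match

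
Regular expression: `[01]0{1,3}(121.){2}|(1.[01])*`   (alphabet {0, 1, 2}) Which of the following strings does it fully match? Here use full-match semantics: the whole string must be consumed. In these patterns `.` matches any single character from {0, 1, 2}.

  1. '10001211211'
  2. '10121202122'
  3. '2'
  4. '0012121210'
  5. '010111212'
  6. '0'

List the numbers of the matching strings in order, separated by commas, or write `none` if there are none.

4

1 → no match
2 → no match
3 → no match
4 → match
5 → no match
6 → no match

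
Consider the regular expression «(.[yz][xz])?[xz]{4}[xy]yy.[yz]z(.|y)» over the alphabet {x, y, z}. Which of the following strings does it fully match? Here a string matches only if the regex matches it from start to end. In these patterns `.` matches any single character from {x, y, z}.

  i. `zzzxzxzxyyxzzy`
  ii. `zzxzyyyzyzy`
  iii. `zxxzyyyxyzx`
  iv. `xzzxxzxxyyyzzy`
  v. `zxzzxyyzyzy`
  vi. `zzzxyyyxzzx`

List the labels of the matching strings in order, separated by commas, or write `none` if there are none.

i, ii, iii, iv, v, vi

i → match
ii → match
iii → match
iv → match
v → match
vi → match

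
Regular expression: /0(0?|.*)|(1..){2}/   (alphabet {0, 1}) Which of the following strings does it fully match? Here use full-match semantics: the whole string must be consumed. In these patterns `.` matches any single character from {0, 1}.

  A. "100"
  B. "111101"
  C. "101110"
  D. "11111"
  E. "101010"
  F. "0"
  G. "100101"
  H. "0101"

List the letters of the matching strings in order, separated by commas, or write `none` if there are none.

B, C, F, G, H

A → no match
B → match
C → match
D → no match
E → no match
F → match
G → match
H → match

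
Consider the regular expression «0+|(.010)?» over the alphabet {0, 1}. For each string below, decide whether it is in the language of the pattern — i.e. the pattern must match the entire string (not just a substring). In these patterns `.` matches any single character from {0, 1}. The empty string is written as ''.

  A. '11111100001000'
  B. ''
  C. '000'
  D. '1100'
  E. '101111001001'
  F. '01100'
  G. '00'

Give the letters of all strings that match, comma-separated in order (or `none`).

B, C, G

A → no match
B → match
C → match
D → no match
E → no match
F → no match
G → match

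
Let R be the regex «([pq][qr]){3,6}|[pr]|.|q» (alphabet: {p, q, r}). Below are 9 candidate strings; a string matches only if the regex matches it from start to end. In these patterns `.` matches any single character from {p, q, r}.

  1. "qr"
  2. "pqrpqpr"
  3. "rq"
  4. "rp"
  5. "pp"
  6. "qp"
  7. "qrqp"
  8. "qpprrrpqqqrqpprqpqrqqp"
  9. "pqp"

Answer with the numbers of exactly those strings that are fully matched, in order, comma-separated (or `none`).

none

1. "qr" → no match
2. "pqrpqpr" → no match
3. "rq" → no match
4. "rp" → no match
5. "pp" → no match
6. "qp" → no match
7. "qrqp" → no match
8 → no match
9. "pqp" → no match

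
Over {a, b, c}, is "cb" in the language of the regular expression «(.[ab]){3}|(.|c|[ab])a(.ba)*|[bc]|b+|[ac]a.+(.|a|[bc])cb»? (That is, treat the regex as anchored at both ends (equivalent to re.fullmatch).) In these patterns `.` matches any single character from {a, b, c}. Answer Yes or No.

No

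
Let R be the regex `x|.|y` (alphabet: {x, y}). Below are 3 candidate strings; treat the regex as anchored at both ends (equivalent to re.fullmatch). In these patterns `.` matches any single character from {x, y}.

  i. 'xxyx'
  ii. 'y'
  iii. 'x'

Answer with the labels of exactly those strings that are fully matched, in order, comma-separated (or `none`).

ii, iii

i → no match
ii → match
iii → match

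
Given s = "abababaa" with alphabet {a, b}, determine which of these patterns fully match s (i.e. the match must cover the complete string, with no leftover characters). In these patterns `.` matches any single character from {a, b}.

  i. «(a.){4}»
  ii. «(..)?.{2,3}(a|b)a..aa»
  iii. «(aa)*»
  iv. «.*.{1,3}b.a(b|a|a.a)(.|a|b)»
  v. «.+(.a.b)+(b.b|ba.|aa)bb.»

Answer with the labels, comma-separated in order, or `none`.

i

i → match
ii → no match
iii → no match
iv → no match
v → no match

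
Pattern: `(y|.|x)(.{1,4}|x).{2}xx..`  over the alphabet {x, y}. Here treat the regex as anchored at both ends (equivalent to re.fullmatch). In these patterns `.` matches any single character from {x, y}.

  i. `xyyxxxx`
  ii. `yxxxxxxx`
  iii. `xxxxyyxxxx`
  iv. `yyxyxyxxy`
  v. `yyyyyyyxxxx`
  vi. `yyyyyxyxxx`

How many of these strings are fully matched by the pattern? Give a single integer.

i. `xyyxxxx` → no match
ii. `yxxxxxxx` → match
iii. `xxxxyyxxxx` → match
iv. `yyxyxyxxy` → no match
v. `yyyyyyyxxxx` → match
vi. `yyyyyxyxxx` → no match
Total matched: 3

3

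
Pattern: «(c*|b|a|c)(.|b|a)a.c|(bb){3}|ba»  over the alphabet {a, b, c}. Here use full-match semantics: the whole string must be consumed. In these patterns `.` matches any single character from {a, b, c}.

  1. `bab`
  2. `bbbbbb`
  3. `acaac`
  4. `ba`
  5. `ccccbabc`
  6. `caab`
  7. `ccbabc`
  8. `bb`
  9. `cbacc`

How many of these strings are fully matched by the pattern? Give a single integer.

1. `bab` → no match
2. `bbbbbb` → match
3. `acaac` → match
4. `ba` → match
5. `ccccbabc` → match
6. `caab` → no match
7. `ccbabc` → match
8. `bb` → no match
9. `cbacc` → match
Total matched: 6

6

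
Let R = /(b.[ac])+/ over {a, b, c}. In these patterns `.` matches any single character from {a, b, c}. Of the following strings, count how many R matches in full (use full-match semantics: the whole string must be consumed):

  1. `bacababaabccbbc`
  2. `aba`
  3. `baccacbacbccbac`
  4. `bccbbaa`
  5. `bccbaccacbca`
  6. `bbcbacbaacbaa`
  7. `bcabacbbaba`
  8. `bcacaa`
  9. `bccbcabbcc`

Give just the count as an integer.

0

1 → no match
2 → no match — must start with `b`
3 → no match
4 → no match
5 → no match
6 → no match
7 → no match
8 → no match
9 → no match
Total matched: 0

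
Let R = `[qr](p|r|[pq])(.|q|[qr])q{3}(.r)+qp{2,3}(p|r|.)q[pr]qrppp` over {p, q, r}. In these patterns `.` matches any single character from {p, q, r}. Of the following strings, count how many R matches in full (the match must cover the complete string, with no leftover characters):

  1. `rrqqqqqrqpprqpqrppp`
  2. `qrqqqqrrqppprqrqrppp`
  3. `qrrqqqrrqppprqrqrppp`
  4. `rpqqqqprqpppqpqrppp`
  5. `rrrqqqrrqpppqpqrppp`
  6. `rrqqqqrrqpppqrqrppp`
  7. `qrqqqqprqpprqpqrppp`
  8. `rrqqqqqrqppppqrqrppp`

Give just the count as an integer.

8

1 → match
2 → match
3 → match
4 → match
5 → match
6 → match
7 → match
8 → match
Total matched: 8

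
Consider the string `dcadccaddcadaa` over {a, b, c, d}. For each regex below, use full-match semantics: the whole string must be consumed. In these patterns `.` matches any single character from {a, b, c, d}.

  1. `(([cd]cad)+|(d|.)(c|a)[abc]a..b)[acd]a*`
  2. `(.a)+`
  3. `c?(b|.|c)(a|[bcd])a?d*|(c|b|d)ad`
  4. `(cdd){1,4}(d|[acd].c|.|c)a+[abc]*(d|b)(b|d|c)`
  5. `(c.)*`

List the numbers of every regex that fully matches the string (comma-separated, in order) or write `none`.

1 → match
2 → no match
3 → no match
4 → no match — must start with `cdd`
5 → no match

1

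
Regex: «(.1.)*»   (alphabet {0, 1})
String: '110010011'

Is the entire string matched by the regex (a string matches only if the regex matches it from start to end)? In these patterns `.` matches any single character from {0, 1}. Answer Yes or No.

Yes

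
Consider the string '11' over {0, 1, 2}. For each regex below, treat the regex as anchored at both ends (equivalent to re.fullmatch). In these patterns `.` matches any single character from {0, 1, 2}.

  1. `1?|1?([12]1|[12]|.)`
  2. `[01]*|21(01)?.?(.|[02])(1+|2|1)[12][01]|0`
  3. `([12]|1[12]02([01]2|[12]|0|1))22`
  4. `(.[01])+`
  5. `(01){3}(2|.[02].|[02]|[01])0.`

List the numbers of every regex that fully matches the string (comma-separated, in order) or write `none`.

1, 2, 4

1 → match
2 → match
3 → no match — must end with '22'
4 → match
5 → no match — must start with '01'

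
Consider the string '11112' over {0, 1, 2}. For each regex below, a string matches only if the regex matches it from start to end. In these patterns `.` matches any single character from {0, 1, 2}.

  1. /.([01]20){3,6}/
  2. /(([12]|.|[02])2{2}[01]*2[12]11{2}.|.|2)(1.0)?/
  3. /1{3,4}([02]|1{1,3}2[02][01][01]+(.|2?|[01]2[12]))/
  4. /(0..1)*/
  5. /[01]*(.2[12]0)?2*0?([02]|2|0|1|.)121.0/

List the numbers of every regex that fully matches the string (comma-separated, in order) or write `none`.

1 → no match — must end with '20'
2 → no match
3 → match
4 → no match
5 → no match — must end with '0'

3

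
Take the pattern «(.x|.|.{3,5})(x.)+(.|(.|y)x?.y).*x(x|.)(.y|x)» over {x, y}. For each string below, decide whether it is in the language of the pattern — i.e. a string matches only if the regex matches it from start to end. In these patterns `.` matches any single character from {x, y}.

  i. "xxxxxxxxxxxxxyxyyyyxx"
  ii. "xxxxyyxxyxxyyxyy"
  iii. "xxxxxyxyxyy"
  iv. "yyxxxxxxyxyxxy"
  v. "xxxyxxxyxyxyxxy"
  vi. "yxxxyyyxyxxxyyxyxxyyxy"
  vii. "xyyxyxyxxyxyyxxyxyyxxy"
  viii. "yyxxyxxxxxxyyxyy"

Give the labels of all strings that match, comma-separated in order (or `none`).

none

i → no match
ii → no match
iii → no match
iv → no match
v → no match
vi → no match
vii → no match
viii → no match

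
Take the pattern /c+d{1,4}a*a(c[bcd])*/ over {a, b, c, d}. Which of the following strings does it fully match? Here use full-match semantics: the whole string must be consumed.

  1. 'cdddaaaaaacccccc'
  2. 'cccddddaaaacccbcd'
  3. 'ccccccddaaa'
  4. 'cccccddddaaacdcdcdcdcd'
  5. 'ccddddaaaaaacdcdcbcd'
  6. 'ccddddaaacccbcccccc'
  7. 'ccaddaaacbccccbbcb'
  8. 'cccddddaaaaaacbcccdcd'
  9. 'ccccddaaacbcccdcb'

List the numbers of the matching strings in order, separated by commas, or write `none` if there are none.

1, 2, 3, 4, 5, 6, 8, 9

1 → match
2 → match
3. 'ccccccddaaa' → match
4 → match
5 → match
6 → match
7 → no match
8 → match
9 → match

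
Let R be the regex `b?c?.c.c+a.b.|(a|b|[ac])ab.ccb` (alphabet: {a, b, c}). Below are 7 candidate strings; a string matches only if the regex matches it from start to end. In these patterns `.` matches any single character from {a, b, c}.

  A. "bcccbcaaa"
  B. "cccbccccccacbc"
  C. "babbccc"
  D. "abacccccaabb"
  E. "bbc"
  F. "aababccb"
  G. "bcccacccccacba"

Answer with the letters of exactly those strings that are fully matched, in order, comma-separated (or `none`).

A → no match
B → match
C → no match
D → no match
E → no match
F → no match
G → match

B, G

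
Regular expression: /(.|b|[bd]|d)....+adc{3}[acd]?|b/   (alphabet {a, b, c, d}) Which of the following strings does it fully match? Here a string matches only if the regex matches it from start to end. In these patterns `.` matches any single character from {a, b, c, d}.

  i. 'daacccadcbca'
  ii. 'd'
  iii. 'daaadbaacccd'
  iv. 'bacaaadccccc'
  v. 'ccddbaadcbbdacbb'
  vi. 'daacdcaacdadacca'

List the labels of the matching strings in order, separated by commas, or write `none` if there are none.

i → no match
ii → no match
iii → no match
iv → no match
v → no match
vi → no match

none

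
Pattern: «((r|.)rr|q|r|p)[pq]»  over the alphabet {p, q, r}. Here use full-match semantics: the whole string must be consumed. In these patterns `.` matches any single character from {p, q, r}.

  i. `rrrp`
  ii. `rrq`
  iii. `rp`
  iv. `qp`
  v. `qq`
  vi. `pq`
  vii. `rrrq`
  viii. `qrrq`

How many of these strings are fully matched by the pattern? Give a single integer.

i → match
ii → no match
iii → match
iv → match
v → match
vi → match
vii → match
viii → match
Total matched: 7

7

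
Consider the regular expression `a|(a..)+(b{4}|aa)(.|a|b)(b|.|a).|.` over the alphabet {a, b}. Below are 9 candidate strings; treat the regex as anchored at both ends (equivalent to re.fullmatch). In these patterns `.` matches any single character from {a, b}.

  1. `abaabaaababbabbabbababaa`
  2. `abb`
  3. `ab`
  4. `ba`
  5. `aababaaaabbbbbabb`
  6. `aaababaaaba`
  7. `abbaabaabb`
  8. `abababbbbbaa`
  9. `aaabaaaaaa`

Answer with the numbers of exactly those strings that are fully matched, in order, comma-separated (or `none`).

none

1 → no match
2 → no match
3 → no match
4 → no match
5 → no match
6 → no match
7 → no match
8 → no match
9 → no match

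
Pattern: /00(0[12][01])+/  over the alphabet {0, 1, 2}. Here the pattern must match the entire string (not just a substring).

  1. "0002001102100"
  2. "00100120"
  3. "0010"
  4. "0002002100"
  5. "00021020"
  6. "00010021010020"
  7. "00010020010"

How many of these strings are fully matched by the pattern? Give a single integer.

1 → no match
2 → no match — must start with "000"
3 → no match — must start with "000"
4 → no match
5 → match
6 → match
7 → match
Total matched: 3

3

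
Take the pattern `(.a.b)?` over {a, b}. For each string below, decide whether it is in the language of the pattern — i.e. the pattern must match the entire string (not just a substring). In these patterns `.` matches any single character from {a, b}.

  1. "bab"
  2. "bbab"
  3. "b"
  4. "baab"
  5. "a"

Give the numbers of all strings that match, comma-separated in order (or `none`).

4

1 → no match
2 → no match
3 → no match
4 → match
5 → no match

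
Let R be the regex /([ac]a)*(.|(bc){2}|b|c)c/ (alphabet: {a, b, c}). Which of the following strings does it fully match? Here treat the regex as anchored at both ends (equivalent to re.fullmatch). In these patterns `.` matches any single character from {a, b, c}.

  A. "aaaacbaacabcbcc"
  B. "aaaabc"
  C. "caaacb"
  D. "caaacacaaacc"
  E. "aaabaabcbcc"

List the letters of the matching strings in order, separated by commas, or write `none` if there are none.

B, D

A → no match
B → match
C → no match — must end with "c"
D → match
E → no match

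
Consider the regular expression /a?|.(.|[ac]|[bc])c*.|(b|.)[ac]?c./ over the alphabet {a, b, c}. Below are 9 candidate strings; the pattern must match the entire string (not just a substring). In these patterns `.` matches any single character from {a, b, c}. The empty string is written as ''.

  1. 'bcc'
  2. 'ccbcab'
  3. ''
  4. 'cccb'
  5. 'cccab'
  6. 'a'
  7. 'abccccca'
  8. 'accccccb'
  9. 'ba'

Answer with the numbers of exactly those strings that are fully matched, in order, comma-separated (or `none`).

1, 3, 4, 6, 7, 8

1. 'bcc' → match
2. 'ccbcab' → no match
3. '' → match
4. 'cccb' → match
5. 'cccab' → no match
6. 'a' → match
7. 'abccccca' → match
8. 'accccccb' → match
9. 'ba' → no match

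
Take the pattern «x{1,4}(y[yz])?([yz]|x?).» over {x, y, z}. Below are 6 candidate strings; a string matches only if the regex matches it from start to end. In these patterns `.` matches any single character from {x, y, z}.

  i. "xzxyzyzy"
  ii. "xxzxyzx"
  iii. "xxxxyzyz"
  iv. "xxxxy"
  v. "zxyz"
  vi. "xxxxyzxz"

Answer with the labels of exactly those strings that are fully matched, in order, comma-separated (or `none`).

iii, iv, vi

i → no match
ii → no match
iii → match
iv → match
v → no match — must start with "x"
vi → match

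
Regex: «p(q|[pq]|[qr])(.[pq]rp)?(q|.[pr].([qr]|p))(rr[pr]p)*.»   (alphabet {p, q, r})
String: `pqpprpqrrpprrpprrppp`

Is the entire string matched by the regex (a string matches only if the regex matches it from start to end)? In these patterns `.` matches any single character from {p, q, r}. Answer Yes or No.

Yes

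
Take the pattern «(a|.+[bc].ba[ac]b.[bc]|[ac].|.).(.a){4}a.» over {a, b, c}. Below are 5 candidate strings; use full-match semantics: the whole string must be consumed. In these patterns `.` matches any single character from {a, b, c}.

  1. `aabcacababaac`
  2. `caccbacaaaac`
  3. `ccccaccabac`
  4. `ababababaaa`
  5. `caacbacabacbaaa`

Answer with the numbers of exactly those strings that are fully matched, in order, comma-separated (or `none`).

1 → match
2 → no match
3 → no match
4 → no match
5 → no match

1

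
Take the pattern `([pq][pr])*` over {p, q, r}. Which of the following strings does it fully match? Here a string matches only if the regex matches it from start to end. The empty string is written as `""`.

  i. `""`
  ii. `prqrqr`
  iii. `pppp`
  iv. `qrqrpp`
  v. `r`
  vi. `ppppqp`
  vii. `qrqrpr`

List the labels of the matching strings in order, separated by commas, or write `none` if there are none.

i. `""` → match
ii. `prqrqr` → match
iii. `pppp` → match
iv. `qrqrpp` → match
v. `r` → no match
vi. `ppppqp` → match
vii. `qrqrpr` → match

i, ii, iii, iv, vi, vii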